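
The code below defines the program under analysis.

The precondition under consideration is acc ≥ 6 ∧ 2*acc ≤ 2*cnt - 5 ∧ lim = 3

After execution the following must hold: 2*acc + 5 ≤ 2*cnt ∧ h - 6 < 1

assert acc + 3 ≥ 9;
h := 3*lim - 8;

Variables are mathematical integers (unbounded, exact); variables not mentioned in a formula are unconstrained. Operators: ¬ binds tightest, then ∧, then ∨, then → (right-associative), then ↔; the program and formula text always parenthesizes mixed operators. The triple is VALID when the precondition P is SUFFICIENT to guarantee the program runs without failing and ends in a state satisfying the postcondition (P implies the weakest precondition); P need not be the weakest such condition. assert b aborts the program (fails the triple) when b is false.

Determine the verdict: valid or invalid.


Working backward. After the program, the postcondition 2*acc + 5 ≤ 2*cnt ∧ h - 6 < 1 must hold; in canonical form it is 2*acc ≤ 2*cnt - 5 ∧ h < 7.
Before h := 3*lim - 8: 2*acc ≤ 2*cnt - 5 ∧ 3*lim < 15
Before assert acc + 3 ≥ 9: acc ≥ 6 ∧ 2*acc ≤ 2*cnt - 5 ∧ 3*lim < 15
The weakest precondition is acc ≥ 6 ∧ 2*acc ≤ 2*cnt - 5 ∧ 3*lim < 15.
Check whether acc ≥ 6 ∧ 2*acc ≤ 2*cnt - 5 ∧ lim = 3 implies it.
Every state satisfying the precondition satisfies the weakest precondition: the implication holds.
Answer: valid


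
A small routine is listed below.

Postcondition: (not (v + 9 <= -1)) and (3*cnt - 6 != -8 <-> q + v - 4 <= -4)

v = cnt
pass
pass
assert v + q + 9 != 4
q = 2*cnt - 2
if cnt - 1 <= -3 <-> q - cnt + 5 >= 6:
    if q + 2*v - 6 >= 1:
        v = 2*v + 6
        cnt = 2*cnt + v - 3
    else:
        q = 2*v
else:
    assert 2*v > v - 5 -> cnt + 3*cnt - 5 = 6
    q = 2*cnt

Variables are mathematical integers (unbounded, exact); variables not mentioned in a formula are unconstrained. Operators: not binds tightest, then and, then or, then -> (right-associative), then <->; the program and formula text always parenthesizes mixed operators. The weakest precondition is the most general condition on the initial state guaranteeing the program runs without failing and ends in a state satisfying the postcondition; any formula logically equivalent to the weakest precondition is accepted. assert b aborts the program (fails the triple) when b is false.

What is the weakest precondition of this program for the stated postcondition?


Working backward. After the program, the postcondition (not (v + 9 <= -1)) and (3*cnt - 6 != -8 <-> q + v - 4 <= -4) must hold; in canonical form it is (not (v <= -10)) and (3*cnt != -2 <-> q + v <= 0).
Then branch requires (q + 2*v >= 7 -> ((not (2*v <= -16)) and (6*cnt + 6*v != -11 <-> q + 2*v <= -6))) and ((not (q + 2*v >= 7)) -> ((not (v <= -10)) and (3*cnt != -2 <-> 3*v <= 0))); else branch requires (v > -5 -> 4*cnt = 11) and (not (v <= -10)) and (3*cnt != -2 <-> 2*cnt + v <= 0).
Before the if: ((cnt <= -2 <-> q >= cnt + 1) -> ((q + 2*v >= 7 -> ((not (2*v <= -16)) and (6*cnt + 6*v != -11 <-> q + 2*v <= -6))) and ((not (q + 2*v >= 7)) -> ((not (v <= -10)) and (3*cnt != -2 <-> 3*v <= 0))))) and ((not (cnt <= -2 <-> q >= cnt + 1)) -> ((v > -5 -> 4*cnt = 11) and (not (v <= -10)) and (3*cnt != -2 <-> 2*cnt + v <= 0)))
Before q := 2*cnt - 2: ((cnt <= -2 <-> cnt >= 3) -> ((2*cnt + 2*v >= 9 -> ((not (2*v <= -16)) and (6*cnt + 6*v != -11 <-> 2*cnt + 2*v <= -4))) and ((not (2*cnt + 2*v >= 9)) -> ((not (v <= -10)) and (3*cnt != -2 <-> 3*v <= 0))))) and ((not (cnt <= -2 <-> cnt >= 3)) -> ((v > -5 -> 4*cnt = 11) and (not (v <= -10)) and (3*cnt != -2 <-> 2*cnt + v <= 0)))
Before assert v + q + 9 != 4: q + v != -5 and ((cnt <= -2 <-> cnt >= 3) -> ((2*cnt + 2*v >= 9 -> ((not (2*v <= -16)) and (6*cnt + 6*v != -11 <-> 2*cnt + 2*v <= -4))) and ((not (2*cnt + 2*v >= 9)) -> ((not (v <= -10)) and (3*cnt != -2 <-> 3*v <= 0))))) and ((not (cnt <= -2 <-> cnt >= 3)) -> ((v > -5 -> 4*cnt = 11) and (not (v <= -10)) and (3*cnt != -2 <-> 2*cnt + v <= 0)))
Before skip: q + v != -5 and ((cnt <= -2 <-> cnt >= 3) -> ((2*cnt + 2*v >= 9 -> ((not (2*v <= -16)) and (6*cnt + 6*v != -11 <-> 2*cnt + 2*v <= -4))) and ((not (2*cnt + 2*v >= 9)) -> ((not (v <= -10)) and (3*cnt != -2 <-> 3*v <= 0))))) and ((not (cnt <= -2 <-> cnt >= 3)) -> ((v > -5 -> 4*cnt = 11) and (not (v <= -10)) and (3*cnt != -2 <-> 2*cnt + v <= 0)))
Before skip: q + v != -5 and ((cnt <= -2 <-> cnt >= 3) -> ((2*cnt + 2*v >= 9 -> ((not (2*v <= -16)) and (6*cnt + 6*v != -11 <-> 2*cnt + 2*v <= -4))) and ((not (2*cnt + 2*v >= 9)) -> ((not (v <= -10)) and (3*cnt != -2 <-> 3*v <= 0))))) and ((not (cnt <= -2 <-> cnt >= 3)) -> ((v > -5 -> 4*cnt = 11) and (not (v <= -10)) and (3*cnt != -2 <-> 2*cnt + v <= 0)))
Before v := cnt: cnt + q != -5 and ((cnt <= -2 <-> cnt >= 3) -> ((4*cnt >= 9 -> ((not (2*cnt <= -16)) and (12*cnt != -11 <-> 4*cnt <= -4))) and ((not (4*cnt >= 9)) -> ((not (cnt <= -10)) and (3*cnt != -2 <-> 3*cnt <= 0))))) and ((not (cnt <= -2 <-> cnt >= 3)) -> ((cnt > -5 -> 4*cnt = 11) and (not (cnt <= -10)) and (3*cnt != -2 <-> 3*cnt <= 0)))
Answer: WP = cnt + q != -5 and ((cnt <= -2 <-> cnt >= 3) -> ((4*cnt >= 9 -> ((not (2*cnt <= -16)) and (12*cnt != -11 <-> 4*cnt <= -4))) and ((not (4*cnt >= 9)) -> ((not (cnt <= -10)) and (3*cnt != -2 <-> 3*cnt <= 0))))) and ((not (cnt <= -2 <-> cnt >= 3)) -> ((cnt > -5 -> 4*cnt = 11) and (not (cnt <= -10)) and (3*cnt != -2 <-> 3*cnt <= 0)))


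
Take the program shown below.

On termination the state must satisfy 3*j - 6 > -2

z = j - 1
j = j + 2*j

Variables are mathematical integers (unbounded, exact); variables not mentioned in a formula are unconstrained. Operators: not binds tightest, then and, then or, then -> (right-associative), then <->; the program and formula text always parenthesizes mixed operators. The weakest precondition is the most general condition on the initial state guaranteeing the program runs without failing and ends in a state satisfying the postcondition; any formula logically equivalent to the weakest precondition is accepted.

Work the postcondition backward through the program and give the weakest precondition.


Working backward. After the program, the postcondition 3*j - 6 > -2 must hold; in canonical form it is 3*j > 4.
Before j := j + 2*j: 9*j > 4
Before z := j - 1: 9*j > 4
Answer: WP = 9*j > 4


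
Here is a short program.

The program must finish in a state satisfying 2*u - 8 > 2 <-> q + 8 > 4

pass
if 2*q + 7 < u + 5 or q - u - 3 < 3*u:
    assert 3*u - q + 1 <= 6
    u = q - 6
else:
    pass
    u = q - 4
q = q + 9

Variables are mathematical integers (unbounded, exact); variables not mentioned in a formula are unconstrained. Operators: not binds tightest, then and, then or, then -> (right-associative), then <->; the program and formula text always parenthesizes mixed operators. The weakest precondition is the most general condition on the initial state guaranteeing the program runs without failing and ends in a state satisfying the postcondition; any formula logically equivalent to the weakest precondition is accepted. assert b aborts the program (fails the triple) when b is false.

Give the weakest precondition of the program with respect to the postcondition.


Working backward. After the program, the postcondition 2*u - 8 > 2 <-> q + 8 > 4 must hold; in canonical form it is 2*u > 10 <-> q > -4.
Before q := q + 9: 2*u > 10 <-> q > -13
Then branch requires 3*u <= q + 5 and (2*q > 22 <-> q > -13); else branch requires 2*q > 18 <-> q > -13.
Before the if: ((2*q < u - 2 or q < 4*u + 3) -> (3*u <= q + 5 and (2*q > 22 <-> q > -13))) and ((not (2*q < u - 2 or q < 4*u + 3)) -> (2*q > 18 <-> q > -13))
Before skip: ((2*q < u - 2 or q < 4*u + 3) -> (3*u <= q + 5 and (2*q > 22 <-> q > -13))) and ((not (2*q < u - 2 or q < 4*u + 3)) -> (2*q > 18 <-> q > -13))
Answer: WP = ((2*q < u - 2 or q < 4*u + 3) -> (3*u <= q + 5 and (2*q > 22 <-> q > -13))) and ((not (2*q < u - 2 or q < 4*u + 3)) -> (2*q > 18 <-> q > -13))


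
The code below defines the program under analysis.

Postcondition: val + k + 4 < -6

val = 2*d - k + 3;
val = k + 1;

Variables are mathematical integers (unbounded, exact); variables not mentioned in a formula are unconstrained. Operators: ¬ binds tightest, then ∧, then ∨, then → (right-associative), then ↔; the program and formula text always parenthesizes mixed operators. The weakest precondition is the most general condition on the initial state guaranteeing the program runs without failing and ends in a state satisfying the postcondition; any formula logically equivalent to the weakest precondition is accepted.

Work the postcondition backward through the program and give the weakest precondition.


Working backward. After the program, the postcondition val + k + 4 < -6 must hold; in canonical form it is k + val < -10.
Before val := k + 1: 2*k < -11
Before val := 2*d - k + 3: 2*k < -11
Answer: WP = 2*k < -11


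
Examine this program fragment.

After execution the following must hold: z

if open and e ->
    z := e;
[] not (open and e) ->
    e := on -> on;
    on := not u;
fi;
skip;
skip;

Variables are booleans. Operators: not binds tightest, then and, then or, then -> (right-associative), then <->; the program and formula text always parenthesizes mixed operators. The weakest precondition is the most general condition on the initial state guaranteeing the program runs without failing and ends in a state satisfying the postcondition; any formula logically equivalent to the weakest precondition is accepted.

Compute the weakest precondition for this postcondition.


Working backward. After the program, z must hold.
Before skip: z
Before skip: z
Then branch requires e; else branch requires z.
Before the if: ((open and e) -> e) and ((not (open and e)) -> z)
Answer: WP = ((open and e) -> e) and ((not (open and e)) -> z)


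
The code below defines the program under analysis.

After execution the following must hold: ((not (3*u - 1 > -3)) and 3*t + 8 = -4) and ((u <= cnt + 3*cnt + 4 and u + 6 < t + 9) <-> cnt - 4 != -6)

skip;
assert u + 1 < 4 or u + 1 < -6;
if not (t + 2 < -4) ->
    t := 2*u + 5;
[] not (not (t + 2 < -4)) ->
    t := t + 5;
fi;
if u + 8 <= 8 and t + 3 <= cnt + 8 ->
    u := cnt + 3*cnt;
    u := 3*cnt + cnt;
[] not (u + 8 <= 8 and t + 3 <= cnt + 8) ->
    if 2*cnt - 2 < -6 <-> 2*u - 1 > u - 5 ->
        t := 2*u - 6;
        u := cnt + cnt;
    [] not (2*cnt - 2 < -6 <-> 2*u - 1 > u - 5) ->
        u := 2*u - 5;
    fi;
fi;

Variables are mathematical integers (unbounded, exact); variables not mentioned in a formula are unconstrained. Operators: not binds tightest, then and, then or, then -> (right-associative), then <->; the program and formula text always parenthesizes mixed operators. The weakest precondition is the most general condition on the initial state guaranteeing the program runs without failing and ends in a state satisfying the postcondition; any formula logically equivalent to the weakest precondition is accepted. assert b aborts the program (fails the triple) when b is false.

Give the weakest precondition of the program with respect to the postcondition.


Working backward. After the program, the postcondition ((not (3*u - 1 > -3)) and 3*t + 8 = -4) and ((u <= cnt + 3*cnt + 4 and u + 6 < t + 9) <-> cnt - 4 != -6) must hold; in canonical form it is (not (3*u > -2)) and 3*t = -12 and ((u <= 4*cnt + 4 and u < t + 3) <-> cnt != -2).
Then branch requires (not (12*cnt > -2)) and 3*t = -12 and (4*cnt < t + 3 <-> cnt != -2); else branch requires ((2*cnt < -4 <-> u > -4) -> ((not (6*cnt > -2)) and 6*u = 6 and ((2*cnt >= -4 and 2*cnt < 2*u - 3) <-> cnt != -2))) and ((not (2*cnt < -4 <-> u > -4)) -> ((not (6*u > 13)) and 3*t = -12 and ((2*u <= 4*cnt + 9 and 2*u < t + 8) <-> cnt != -2))).
Before the if: ((u <= 0 and t <= cnt + 5) -> ((not (12*cnt > -2)) and 3*t = -12 and (4*cnt < t + 3 <-> cnt != -2))) and ((not (u <= 0 and t <= cnt + 5)) -> (((2*cnt < -4 <-> u > -4) -> ((not (6*cnt > -2)) and 6*u = 6 and ((2*cnt >= -4 and 2*cnt < 2*u - 3) <-> cnt != -2))) and ((not (2*cnt < -4 <-> u > -4)) -> ((not (6*u > 13)) and 3*t = -12 and ((2*u <= 4*cnt + 9 and 2*u < t + 8) <-> cnt != -2)))))
Then branch requires ((u <= 0 and 2*u <= cnt) -> ((not (12*cnt > -2)) and 6*u = -27 and (4*cnt < 2*u + 8 <-> cnt != -2))) and ((not (u <= 0 and 2*u <= cnt)) -> (((2*cnt < -4 <-> u > -4) -> ((not (6*cnt > -2)) and 6*u = 6 and ((2*cnt >= -4 and 2*cnt < 2*u - 3) <-> cnt != -2))) and ((not (2*cnt < -4 <-> u > -4)) -> ((not (6*u > 13)) and 6*u = -27 and (2*u <= 4*cnt + 9 <-> cnt != -2))))); else branch requires ((u <= 0 and t <= cnt) -> ((not (12*cnt > -2)) and 3*t = -27 and (4*cnt < t + 8 <-> cnt != -2))) and ((not (u <= 0 and t <= cnt)) -> (((2*cnt < -4 <-> u > -4) -> ((not (6*cnt > -2)) and 6*u = 6 and ((2*cnt >= -4 and 2*cnt < 2*u - 3) <-> cnt != -2))) and ((not (2*cnt < -4 <-> u > -4)) -> ((not (6*u > 13)) and 3*t = -27 and ((2*u <= 4*cnt + 9 and 2*u < t + 13) <-> cnt != -2))))).
Before the if: ((not (t < -6)) -> (((u <= 0 and 2*u <= cnt) -> ((not (12*cnt > -2)) and 6*u = -27 and (4*cnt < 2*u + 8 <-> cnt != -2))) and ((not (u <= 0 and 2*u <= cnt)) -> (((2*cnt < -4 <-> u > -4) -> ((not (6*cnt > -2)) and 6*u = 6 and ((2*cnt >= -4 and 2*cnt < 2*u - 3) <-> cnt != -2))) and ((not (2*cnt < -4 <-> u > -4)) -> ((not (6*u > 13)) and 6*u = -27 and (2*u <= 4*cnt + 9 <-> cnt != -2))))))) and (t < -6 -> (((u <= 0 and t <= cnt) -> ((not (12*cnt > -2)) and 3*t = -27 and (4*cnt < t + 8 <-> cnt != -2))) and ((not (u <= 0 and t <= cnt)) -> (((2*cnt < -4 <-> u > -4) -> ((not (6*cnt > -2)) and 6*u = 6 and ((2*cnt >= -4 and 2*cnt < 2*u - 3) <-> cnt != -2))) and ((not (2*cnt < -4 <-> u > -4)) -> ((not (6*u > 13)) and 3*t = -27 and ((2*u <= 4*cnt + 9 and 2*u < t + 13) <-> cnt != -2)))))))
Before assert u + 1 < 4 or u + 1 < -6: (u < 3 or u < -7) and ((not (t < -6)) -> (((u <= 0 and 2*u <= cnt) -> ((not (12*cnt > -2)) and 6*u = -27 and (4*cnt < 2*u + 8 <-> cnt != -2))) and ((not (u <= 0 and 2*u <= cnt)) -> (((2*cnt < -4 <-> u > -4) -> ((not (6*cnt > -2)) and 6*u = 6 and ((2*cnt >= -4 and 2*cnt < 2*u - 3) <-> cnt != -2))) and ((not (2*cnt < -4 <-> u > -4)) -> ((not (6*u > 13)) and 6*u = -27 and (2*u <= 4*cnt + 9 <-> cnt != -2))))))) and (t < -6 -> (((u <= 0 and t <= cnt) -> ((not (12*cnt > -2)) and 3*t = -27 and (4*cnt < t + 8 <-> cnt != -2))) and ((not (u <= 0 and t <= cnt)) -> (((2*cnt < -4 <-> u > -4) -> ((not (6*cnt > -2)) and 6*u = 6 and ((2*cnt >= -4 and 2*cnt < 2*u - 3) <-> cnt != -2))) and ((not (2*cnt < -4 <-> u > -4)) -> ((not (6*u > 13)) and 3*t = -27 and ((2*u <= 4*cnt + 9 and 2*u < t + 13) <-> cnt != -2)))))))
Before skip: (u < 3 or u < -7) and ((not (t < -6)) -> (((u <= 0 and 2*u <= cnt) -> ((not (12*cnt > -2)) and 6*u = -27 and (4*cnt < 2*u + 8 <-> cnt != -2))) and ((not (u <= 0 and 2*u <= cnt)) -> (((2*cnt < -4 <-> u > -4) -> ((not (6*cnt > -2)) and 6*u = 6 and ((2*cnt >= -4 and 2*cnt < 2*u - 3) <-> cnt != -2))) and ((not (2*cnt < -4 <-> u > -4)) -> ((not (6*u > 13)) and 6*u = -27 and (2*u <= 4*cnt + 9 <-> cnt != -2))))))) and (t < -6 -> (((u <= 0 and t <= cnt) -> ((not (12*cnt > -2)) and 3*t = -27 and (4*cnt < t + 8 <-> cnt != -2))) and ((not (u <= 0 and t <= cnt)) -> (((2*cnt < -4 <-> u > -4) -> ((not (6*cnt > -2)) and 6*u = 6 and ((2*cnt >= -4 and 2*cnt < 2*u - 3) <-> cnt != -2))) and ((not (2*cnt < -4 <-> u > -4)) -> ((not (6*u > 13)) and 3*t = -27 and ((2*u <= 4*cnt + 9 and 2*u < t + 13) <-> cnt != -2)))))))
Answer: WP = (u < 3 or u < -7) and ((not (t < -6)) -> (((u <= 0 and 2*u <= cnt) -> ((not (12*cnt > -2)) and 6*u = -27 and (4*cnt < 2*u + 8 <-> cnt != -2))) and ((not (u <= 0 and 2*u <= cnt)) -> (((2*cnt < -4 <-> u > -4) -> ((not (6*cnt > -2)) and 6*u = 6 and ((2*cnt >= -4 and 2*cnt < 2*u - 3) <-> cnt != -2))) and ((not (2*cnt < -4 <-> u > -4)) -> ((not (6*u > 13)) and 6*u = -27 and (2*u <= 4*cnt + 9 <-> cnt != -2))))))) and (t < -6 -> (((u <= 0 and t <= cnt) -> ((not (12*cnt > -2)) and 3*t = -27 and (4*cnt < t + 8 <-> cnt != -2))) and ((not (u <= 0 and t <= cnt)) -> (((2*cnt < -4 <-> u > -4) -> ((not (6*cnt > -2)) and 6*u = 6 and ((2*cnt >= -4 and 2*cnt < 2*u - 3) <-> cnt != -2))) and ((not (2*cnt < -4 <-> u > -4)) -> ((not (6*u > 13)) and 3*t = -27 and ((2*u <= 4*cnt + 9 and 2*u < t + 13) <-> cnt != -2)))))))


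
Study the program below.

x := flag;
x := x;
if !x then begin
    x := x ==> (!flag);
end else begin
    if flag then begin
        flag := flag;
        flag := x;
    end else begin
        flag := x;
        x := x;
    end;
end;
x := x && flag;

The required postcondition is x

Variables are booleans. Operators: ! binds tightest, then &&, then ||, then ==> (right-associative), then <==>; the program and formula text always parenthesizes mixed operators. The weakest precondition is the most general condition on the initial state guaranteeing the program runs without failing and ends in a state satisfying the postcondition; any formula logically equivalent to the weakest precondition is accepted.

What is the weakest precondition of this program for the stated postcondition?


Working backward. After the program, x must hold.
Before x := x && flag: x && flag
Then branch requires (x ==> (!flag)) && flag; else branch requires (flag ==> x) && ((!flag) ==> x).
Before the if: ((!x) ==> ((x ==> (!flag)) && flag)) && (x ==> ((flag ==> x) && ((!flag) ==> x)))
Before x := x: ((!x) ==> ((x ==> (!flag)) && flag)) && (x ==> ((flag ==> x) && ((!flag) ==> x)))
Before x := flag: ((!flag) ==> ((flag ==> (!flag)) && flag)) && (flag ==> ((!flag) ==> flag))
Answer: WP = ((!flag) ==> ((flag ==> (!flag)) && flag)) && (flag ==> ((!flag) ==> flag))


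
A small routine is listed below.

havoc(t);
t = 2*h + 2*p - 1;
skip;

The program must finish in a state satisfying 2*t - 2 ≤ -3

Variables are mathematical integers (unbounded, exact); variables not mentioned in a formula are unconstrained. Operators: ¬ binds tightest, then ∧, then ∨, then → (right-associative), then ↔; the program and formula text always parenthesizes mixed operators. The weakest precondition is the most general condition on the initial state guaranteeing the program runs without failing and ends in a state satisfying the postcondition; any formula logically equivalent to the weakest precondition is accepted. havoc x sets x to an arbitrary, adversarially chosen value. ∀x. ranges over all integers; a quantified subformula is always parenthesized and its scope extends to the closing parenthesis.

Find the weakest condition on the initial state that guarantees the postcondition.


Working backward. After the program, the postcondition 2*t - 2 ≤ -3 must hold; in canonical form it is 2*t ≤ -1.
Before skip: 2*t ≤ -1
Before t := 2*h + 2*p - 1: 4*h + 4*p ≤ 1
Before havoc t: 4*h + 4*p ≤ 1
Answer: WP = 4*h + 4*p ≤ 1


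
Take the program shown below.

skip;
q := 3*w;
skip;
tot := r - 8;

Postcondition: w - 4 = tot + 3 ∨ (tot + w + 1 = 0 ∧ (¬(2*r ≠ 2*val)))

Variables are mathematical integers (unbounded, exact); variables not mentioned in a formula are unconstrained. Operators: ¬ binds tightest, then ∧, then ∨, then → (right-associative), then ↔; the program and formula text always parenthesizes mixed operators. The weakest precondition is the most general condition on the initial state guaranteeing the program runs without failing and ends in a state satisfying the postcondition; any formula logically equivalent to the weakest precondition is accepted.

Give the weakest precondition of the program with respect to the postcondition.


Working backward. After the program, the postcondition w - 4 = tot + 3 ∨ (tot + w + 1 = 0 ∧ (¬(2*r ≠ 2*val))) must hold; in canonical form it is w = tot + 7 ∨ (tot + w = -1 ∧ (¬(2*r ≠ 2*val))).
Before tot := r - 8: w = r - 1 ∨ (r + w = 7 ∧ (¬(2*r ≠ 2*val)))
Before skip: w = r - 1 ∨ (r + w = 7 ∧ (¬(2*r ≠ 2*val)))
Before q := 3*w: w = r - 1 ∨ (r + w = 7 ∧ (¬(2*r ≠ 2*val)))
Before skip: w = r - 1 ∨ (r + w = 7 ∧ (¬(2*r ≠ 2*val)))
Answer: WP = w = r - 1 ∨ (r + w = 7 ∧ (¬(2*r ≠ 2*val)))


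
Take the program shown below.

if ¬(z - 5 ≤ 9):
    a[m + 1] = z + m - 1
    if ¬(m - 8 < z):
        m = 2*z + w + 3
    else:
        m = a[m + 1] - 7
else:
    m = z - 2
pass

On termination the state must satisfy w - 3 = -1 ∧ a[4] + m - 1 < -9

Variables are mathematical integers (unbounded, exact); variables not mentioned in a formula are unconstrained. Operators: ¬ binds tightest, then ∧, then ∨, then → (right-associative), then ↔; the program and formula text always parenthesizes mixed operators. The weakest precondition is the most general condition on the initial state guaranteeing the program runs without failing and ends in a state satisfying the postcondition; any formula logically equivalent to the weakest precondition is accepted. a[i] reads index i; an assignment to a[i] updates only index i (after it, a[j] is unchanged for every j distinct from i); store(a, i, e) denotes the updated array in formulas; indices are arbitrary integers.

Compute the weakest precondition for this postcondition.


Working backward. After the program, the postcondition w - 3 = -1 ∧ a[4] + m - 1 < -9 must hold; in canonical form it is w = 2 ∧ a[4] + m < -8.
Before skip: w = 2 ∧ a[4] + m < -8
Then branch requires ((¬(m < z + 8)) → (w = 2 ∧ store(a, m + 1, m + z - 1)[4] + w + 2*z < -11)) ∧ (m < z + 8 → (w = 2 ∧ store(a, m + 1, m + z - 1)[m + 1] + store(a, m + 1, m + z - 1)[4] < -1)); else branch requires w = 2 ∧ a[4] + z < -6.
Before the if: ((¬(z ≤ 14)) → (((¬(m < z + 8)) → (w = 2 ∧ store(a, m + 1, m + z - 1)[4] + w + 2*z < -11)) ∧ (m < z + 8 → (w = 2 ∧ store(a, m + 1, m + z - 1)[m + 1] + store(a, m + 1, m + z - 1)[4] < -1)))) ∧ (z ≤ 14 → (w = 2 ∧ a[4] + z < -6))
Answer: WP = ((¬(z ≤ 14)) → (((¬(m < z + 8)) → (w = 2 ∧ store(a, m + 1, m + z - 1)[4] + w + 2*z < -11)) ∧ (m < z + 8 → (w = 2 ∧ store(a, m + 1, m + z - 1)[m + 1] + store(a, m + 1, m + z - 1)[4] < -1)))) ∧ (z ≤ 14 → (w = 2 ∧ a[4] + z < -6))


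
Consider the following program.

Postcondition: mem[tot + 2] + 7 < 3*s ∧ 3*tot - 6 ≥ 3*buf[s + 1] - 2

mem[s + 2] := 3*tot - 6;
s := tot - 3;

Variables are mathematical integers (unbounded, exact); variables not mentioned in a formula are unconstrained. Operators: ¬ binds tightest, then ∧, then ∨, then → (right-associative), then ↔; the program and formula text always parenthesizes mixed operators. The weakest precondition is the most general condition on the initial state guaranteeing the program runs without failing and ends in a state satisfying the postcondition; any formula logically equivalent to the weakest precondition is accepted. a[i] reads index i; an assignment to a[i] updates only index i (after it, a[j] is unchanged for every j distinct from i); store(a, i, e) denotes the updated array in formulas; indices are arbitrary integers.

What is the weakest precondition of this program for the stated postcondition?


Working backward. After the program, the postcondition mem[tot + 2] + 7 < 3*s ∧ 3*tot - 6 ≥ 3*buf[s + 1] - 2 must hold; in canonical form it is mem[tot + 2] < 3*s - 7 ∧ 3*tot ≥ 3*buf[s + 1] + 4.
Before s := tot - 3: mem[tot + 2] < 3*tot - 16 ∧ 3*tot ≥ 3*buf[tot - 2] + 4
Before mem[s + 2] := 3*tot - 6: store(mem, s + 2, 3*tot - 6)[tot + 2] < 3*tot - 16 ∧ 3*tot ≥ 3*buf[tot - 2] + 4
Answer: WP = store(mem, s + 2, 3*tot - 6)[tot + 2] < 3*tot - 16 ∧ 3*tot ≥ 3*buf[tot - 2] + 4


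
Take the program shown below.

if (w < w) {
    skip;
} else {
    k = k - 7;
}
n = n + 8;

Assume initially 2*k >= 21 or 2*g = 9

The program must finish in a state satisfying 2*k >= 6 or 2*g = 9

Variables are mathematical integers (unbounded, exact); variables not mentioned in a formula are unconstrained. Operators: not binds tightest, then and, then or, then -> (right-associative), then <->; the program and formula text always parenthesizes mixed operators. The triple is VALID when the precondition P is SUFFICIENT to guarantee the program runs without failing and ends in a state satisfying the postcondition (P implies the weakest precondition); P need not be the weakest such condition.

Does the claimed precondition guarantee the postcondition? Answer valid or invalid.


Working backward. After the program, 2*k >= 6 or 2*g = 9 must hold.
Before n := n + 8: 2*k >= 6 or 2*g = 9
Then branch requires 2*k >= 6 or 2*g = 9; else branch requires 2*k >= 20 or 2*g = 9.
Before the if: 2*k >= 20 or 2*g = 9
The weakest precondition is 2*k >= 20 or 2*g = 9.
Check whether 2*k >= 21 or 2*g = 9 implies it.
Every state satisfying the precondition satisfies the weakest precondition: the implication holds.
Answer: valid


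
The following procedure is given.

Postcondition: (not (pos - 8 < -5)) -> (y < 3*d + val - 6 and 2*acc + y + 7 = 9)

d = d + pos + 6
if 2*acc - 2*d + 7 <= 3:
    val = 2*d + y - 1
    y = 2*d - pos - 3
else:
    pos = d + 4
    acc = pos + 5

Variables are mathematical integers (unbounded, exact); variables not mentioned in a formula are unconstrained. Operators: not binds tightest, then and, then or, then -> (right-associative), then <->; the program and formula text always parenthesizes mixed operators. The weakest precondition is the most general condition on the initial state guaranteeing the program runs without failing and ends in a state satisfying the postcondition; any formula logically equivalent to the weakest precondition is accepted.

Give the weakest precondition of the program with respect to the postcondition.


Working backward. After the program, the postcondition (not (pos - 8 < -5)) -> (y < 3*d + val - 6 and 2*acc + y + 7 = 9) must hold; in canonical form it is (not (pos < 3)) -> (y < 3*d + val - 6 and 2*acc + y = 2).
Then branch requires (not (pos < 3)) -> (3*d + pos + y > 4 and 2*acc + 2*d = pos + 5); else branch requires (not (d < -1)) -> (y < 3*d + val - 6 and 2*d + y = -16).
Before the if: (2*acc <= 2*d - 4 -> ((not (pos < 3)) -> (3*d + pos + y > 4 and 2*acc + 2*d = pos + 5))) and ((not (2*acc <= 2*d - 4)) -> ((not (d < -1)) -> (y < 3*d + val - 6 and 2*d + y = -16)))
Before d := d + pos + 6: (2*acc <= 2*d + 2*pos + 8 -> ((not (pos < 3)) -> (3*d + 4*pos + y > -14 and 2*acc + 2*d + pos = -7))) and ((not (2*acc <= 2*d + 2*pos + 8)) -> ((not (d + pos < -7)) -> (y < 3*d + 3*pos + val + 12 and 2*d + 2*pos + y = -28)))
Answer: WP = (2*acc <= 2*d + 2*pos + 8 -> ((not (pos < 3)) -> (3*d + 4*pos + y > -14 and 2*acc + 2*d + pos = -7))) and ((not (2*acc <= 2*d + 2*pos + 8)) -> ((not (d + pos < -7)) -> (y < 3*d + 3*pos + val + 12 and 2*d + 2*pos + y = -28)))


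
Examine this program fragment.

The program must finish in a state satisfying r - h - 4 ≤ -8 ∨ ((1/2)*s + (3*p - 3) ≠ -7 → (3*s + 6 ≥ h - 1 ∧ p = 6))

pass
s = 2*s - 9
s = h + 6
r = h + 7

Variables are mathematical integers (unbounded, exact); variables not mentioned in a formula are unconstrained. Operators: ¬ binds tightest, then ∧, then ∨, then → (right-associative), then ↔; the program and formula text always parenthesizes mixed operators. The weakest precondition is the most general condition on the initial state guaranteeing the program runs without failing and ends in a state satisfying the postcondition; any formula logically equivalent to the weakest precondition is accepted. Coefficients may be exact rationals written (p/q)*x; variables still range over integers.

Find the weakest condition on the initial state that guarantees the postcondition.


Working backward. After the program, the postcondition r - h - 4 ≤ -8 ∨ ((1/2)*s + (3*p - 3) ≠ -7 → (3*s + 6 ≥ h - 1 ∧ p = 6)) must hold; in canonical form it is r ≤ h - 4 ∨ (3*p + (1/2)*s ≠ -4 → (3*s ≥ h - 7 ∧ p = 6)).
Before r := h + 7: 3*p + (1/2)*s ≠ -4 → (3*s ≥ h - 7 ∧ p = 6)
Before s := h + 6: (1/2)*h + 3*p ≠ -7 → (2*h ≥ -25 ∧ p = 6)
Before s := 2*s - 9: (1/2)*h + 3*p ≠ -7 → (2*h ≥ -25 ∧ p = 6)
Before skip: (1/2)*h + 3*p ≠ -7 → (2*h ≥ -25 ∧ p = 6)
Answer: WP = (1/2)*h + 3*p ≠ -7 → (2*h ≥ -25 ∧ p = 6)


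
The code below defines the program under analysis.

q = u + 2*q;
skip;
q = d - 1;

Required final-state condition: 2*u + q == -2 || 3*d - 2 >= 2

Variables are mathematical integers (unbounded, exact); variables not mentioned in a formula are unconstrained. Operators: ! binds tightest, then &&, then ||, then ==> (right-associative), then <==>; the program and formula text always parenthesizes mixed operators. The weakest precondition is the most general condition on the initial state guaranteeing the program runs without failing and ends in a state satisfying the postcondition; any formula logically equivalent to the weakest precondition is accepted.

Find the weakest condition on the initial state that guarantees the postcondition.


Working backward. After the program, the postcondition 2*u + q == -2 || 3*d - 2 >= 2 must hold; in canonical form it is q + 2*u == -2 || 3*d >= 4.
Before q := d - 1: d + 2*u == -1 || 3*d >= 4
Before skip: d + 2*u == -1 || 3*d >= 4
Before q := u + 2*q: d + 2*u == -1 || 3*d >= 4
Answer: WP = d + 2*u == -1 || 3*d >= 4


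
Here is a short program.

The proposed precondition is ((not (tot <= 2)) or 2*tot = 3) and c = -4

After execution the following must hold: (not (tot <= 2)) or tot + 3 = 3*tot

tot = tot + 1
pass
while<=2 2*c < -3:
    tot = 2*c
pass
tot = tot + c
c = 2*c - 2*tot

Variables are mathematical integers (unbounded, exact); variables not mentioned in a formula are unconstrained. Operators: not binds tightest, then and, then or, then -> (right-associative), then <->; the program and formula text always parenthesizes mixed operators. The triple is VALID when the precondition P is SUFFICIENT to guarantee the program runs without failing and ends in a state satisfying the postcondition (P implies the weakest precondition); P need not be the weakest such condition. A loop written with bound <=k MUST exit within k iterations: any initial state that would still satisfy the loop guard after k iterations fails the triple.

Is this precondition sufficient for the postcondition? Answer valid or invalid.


Working backward. After the program, the postcondition (not (tot <= 2)) or tot + 3 = 3*tot must hold; in canonical form it is (not (tot <= 2)) or 2*tot = 3.
Before c := 2*c - 2*tot: (not (tot <= 2)) or 2*tot = 3
Before tot := tot + c: (not (c + tot <= 2)) or 2*c + 2*tot = 3
Before skip: (not (c + tot <= 2)) or 2*c + 2*tot = 3
Before the loop (bound <=2), unroll the exhaustion recursion (WP_0 = exit-now case; WP_j = one more guarded iteration, up to j = 2):
  WP_0: (not (2*c < -3)) and ((not (c + tot <= 2)) or 2*c + 2*tot = 3)
  WP_1: (2*c < -3 -> ((not (2*c < -3)) and ((not (3*c <= 2)) or 6*c = 3))) and ((not (2*c < -3)) -> ((not (c + tot <= 2)) or 2*c + 2*tot = 3))
  WP_2: (2*c < -3 -> ((2*c < -3 -> ((not (2*c < -3)) and ((not (3*c <= 2)) or 6*c = 3))) and ((not (2*c < -3)) -> ((not (3*c <= 2)) or 6*c = 3)))) and ((not (2*c < -3)) -> ((not (c + tot <= 2)) or 2*c + 2*tot = 3))
So before the loop: (2*c < -3 -> ((2*c < -3 -> ((not (2*c < -3)) and ((not (3*c <= 2)) or 6*c = 3))) and ((not (2*c < -3)) -> ((not (3*c <= 2)) or 6*c = 3)))) and ((not (2*c < -3)) -> ((not (c + tot <= 2)) or 2*c + 2*tot = 3))
Before skip: (2*c < -3 -> ((2*c < -3 -> ((not (2*c < -3)) and ((not (3*c <= 2)) or 6*c = 3))) and ((not (2*c < -3)) -> ((not (3*c <= 2)) or 6*c = 3)))) and ((not (2*c < -3)) -> ((not (c + tot <= 2)) or 2*c + 2*tot = 3))
Before tot := tot + 1: (2*c < -3 -> ((2*c < -3 -> ((not (2*c < -3)) and ((not (3*c <= 2)) or 6*c = 3))) and ((not (2*c < -3)) -> ((not (3*c <= 2)) or 6*c = 3)))) and ((not (2*c < -3)) -> ((not (c + tot <= 1)) or 2*c + 2*tot = 1))
The weakest precondition is (2*c < -3 -> ((2*c < -3 -> ((not (2*c < -3)) and ((not (3*c <= 2)) or 6*c = 3))) and ((not (2*c < -3)) -> ((not (3*c <= 2)) or 6*c = 3)))) and ((not (2*c < -3)) -> ((not (c + tot <= 1)) or 2*c + 2*tot = 1)).
Check whether ((not (tot <= 2)) or 2*tot = 3) and c = -4 implies it.
Countermodel: at the initial state c = -4, tot = 3, the precondition holds but the weakest precondition fails.
Answer: invalid


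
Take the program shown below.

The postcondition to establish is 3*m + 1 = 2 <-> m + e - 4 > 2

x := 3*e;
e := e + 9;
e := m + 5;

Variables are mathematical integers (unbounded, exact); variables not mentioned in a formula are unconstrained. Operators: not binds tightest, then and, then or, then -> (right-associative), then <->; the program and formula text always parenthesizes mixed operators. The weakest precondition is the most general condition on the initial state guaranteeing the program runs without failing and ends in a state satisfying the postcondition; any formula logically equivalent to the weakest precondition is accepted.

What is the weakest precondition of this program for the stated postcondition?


Working backward. After the program, the postcondition 3*m + 1 = 2 <-> m + e - 4 > 2 must hold; in canonical form it is 3*m = 1 <-> e + m > 6.
Before e := m + 5: 3*m = 1 <-> 2*m > 1
Before e := e + 9: 3*m = 1 <-> 2*m > 1
Before x := 3*e: 3*m = 1 <-> 2*m > 1
Answer: WP = 3*m = 1 <-> 2*m > 1


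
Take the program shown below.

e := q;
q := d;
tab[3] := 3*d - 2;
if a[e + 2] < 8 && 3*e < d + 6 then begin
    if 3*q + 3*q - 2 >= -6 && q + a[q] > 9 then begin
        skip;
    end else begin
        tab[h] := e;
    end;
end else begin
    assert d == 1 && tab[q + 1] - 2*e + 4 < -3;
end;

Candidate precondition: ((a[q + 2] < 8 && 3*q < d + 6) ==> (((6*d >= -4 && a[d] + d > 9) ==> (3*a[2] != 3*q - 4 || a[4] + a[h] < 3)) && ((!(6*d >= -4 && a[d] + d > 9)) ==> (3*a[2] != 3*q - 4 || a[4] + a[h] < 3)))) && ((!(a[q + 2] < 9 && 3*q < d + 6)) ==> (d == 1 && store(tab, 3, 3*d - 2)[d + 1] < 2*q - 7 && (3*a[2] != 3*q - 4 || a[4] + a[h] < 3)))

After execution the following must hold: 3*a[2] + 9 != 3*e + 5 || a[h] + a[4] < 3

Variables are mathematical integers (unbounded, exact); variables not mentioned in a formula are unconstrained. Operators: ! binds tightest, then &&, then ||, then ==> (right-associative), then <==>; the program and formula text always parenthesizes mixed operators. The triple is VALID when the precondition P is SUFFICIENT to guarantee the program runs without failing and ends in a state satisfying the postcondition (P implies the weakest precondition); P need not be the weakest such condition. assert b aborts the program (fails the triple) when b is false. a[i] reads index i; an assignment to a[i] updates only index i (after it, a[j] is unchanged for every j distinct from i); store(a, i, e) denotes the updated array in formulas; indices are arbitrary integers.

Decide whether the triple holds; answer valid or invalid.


Working backward. After the program, the postcondition 3*a[2] + 9 != 3*e + 5 || a[h] + a[4] < 3 must hold; in canonical form it is 3*a[2] != 3*e - 4 || a[4] + a[h] < 3.
Then branch requires ((6*q >= -4 && a[q] + q > 9) ==> (3*a[2] != 3*e - 4 || a[4] + a[h] < 3)) && ((!(6*q >= -4 && a[q] + q > 9)) ==> (3*a[2] != 3*e - 4 || a[4] + a[h] < 3)); else branch requires d == 1 && tab[q + 1] < 2*e - 7 && (3*a[2] != 3*e - 4 || a[4] + a[h] < 3).
Before the if: ((a[e + 2] < 8 && 3*e < d + 6) ==> (((6*q >= -4 && a[q] + q > 9) ==> (3*a[2] != 3*e - 4 || a[4] + a[h] < 3)) && ((!(6*q >= -4 && a[q] + q > 9)) ==> (3*a[2] != 3*e - 4 || a[4] + a[h] < 3)))) && ((!(a[e + 2] < 8 && 3*e < d + 6)) ==> (d == 1 && tab[q + 1] < 2*e - 7 && (3*a[2] != 3*e - 4 || a[4] + a[h] < 3)))
Before tab[3] := 3*d - 2: ((a[e + 2] < 8 && 3*e < d + 6) ==> (((6*q >= -4 && a[q] + q > 9) ==> (3*a[2] != 3*e - 4 || a[4] + a[h] < 3)) && ((!(6*q >= -4 && a[q] + q > 9)) ==> (3*a[2] != 3*e - 4 || a[4] + a[h] < 3)))) && ((!(a[e + 2] < 8 && 3*e < d + 6)) ==> (d == 1 && store(tab, 3, 3*d - 2)[q + 1] < 2*e - 7 && (3*a[2] != 3*e - 4 || a[4] + a[h] < 3)))
Before q := d: ((a[e + 2] < 8 && 3*e < d + 6) ==> (((6*d >= -4 && a[d] + d > 9) ==> (3*a[2] != 3*e - 4 || a[4] + a[h] < 3)) && ((!(6*d >= -4 && a[d] + d > 9)) ==> (3*a[2] != 3*e - 4 || a[4] + a[h] < 3)))) && ((!(a[e + 2] < 8 && 3*e < d + 6)) ==> (d == 1 && store(tab, 3, 3*d - 2)[d + 1] < 2*e - 7 && (3*a[2] != 3*e - 4 || a[4] + a[h] < 3)))
Before e := q: ((a[q + 2] < 8 && 3*q < d + 6) ==> (((6*d >= -4 && a[d] + d > 9) ==> (3*a[2] != 3*q - 4 || a[4] + a[h] < 3)) && ((!(6*d >= -4 && a[d] + d > 9)) ==> (3*a[2] != 3*q - 4 || a[4] + a[h] < 3)))) && ((!(a[q + 2] < 8 && 3*q < d + 6)) ==> (d == 1 && store(tab, 3, 3*d - 2)[d + 1] < 2*q - 7 && (3*a[2] != 3*q - 4 || a[4] + a[h] < 3)))
The weakest precondition is ((a[q + 2] < 8 && 3*q < d + 6) ==> (((6*d >= -4 && a[d] + d > 9) ==> (3*a[2] != 3*q - 4 || a[4] + a[h] < 3)) && ((!(6*d >= -4 && a[d] + d > 9)) ==> (3*a[2] != 3*q - 4 || a[4] + a[h] < 3)))) && ((!(a[q + 2] < 8 && 3*q < d + 6)) ==> (d == 1 && store(tab, 3, 3*d - 2)[d + 1] < 2*q - 7 && (3*a[2] != 3*q - 4 || a[4] + a[h] < 3))).
Check whether ((a[q + 2] < 8 && 3*q < d + 6) ==> (((6*d >= -4 && a[d] + d > 9) ==> (3*a[2] != 3*q - 4 || a[4] + a[h] < 3)) && ((!(6*d >= -4 && a[d] + d > 9)) ==> (3*a[2] != 3*q - 4 || a[4] + a[h] < 3)))) && ((!(a[q + 2] < 9 && 3*q < d + 6)) ==> (d == 1 && store(tab, 3, 3*d - 2)[d + 1] < 2*q - 7 && (3*a[2] != 3*q - 4 || a[4] + a[h] < 3))) implies it.
Countermodel: at the initial state a = {[0] = 8, [2] = 8, [3] = 8, [4] = 8, elsewhere 8}, d = 2, h = 0, q = 0, tab = {[0] = -7, [2] = -7, [3] = -7, [4] = -7, elsewhere -7}, the precondition holds but the weakest precondition fails.
Answer: invalid


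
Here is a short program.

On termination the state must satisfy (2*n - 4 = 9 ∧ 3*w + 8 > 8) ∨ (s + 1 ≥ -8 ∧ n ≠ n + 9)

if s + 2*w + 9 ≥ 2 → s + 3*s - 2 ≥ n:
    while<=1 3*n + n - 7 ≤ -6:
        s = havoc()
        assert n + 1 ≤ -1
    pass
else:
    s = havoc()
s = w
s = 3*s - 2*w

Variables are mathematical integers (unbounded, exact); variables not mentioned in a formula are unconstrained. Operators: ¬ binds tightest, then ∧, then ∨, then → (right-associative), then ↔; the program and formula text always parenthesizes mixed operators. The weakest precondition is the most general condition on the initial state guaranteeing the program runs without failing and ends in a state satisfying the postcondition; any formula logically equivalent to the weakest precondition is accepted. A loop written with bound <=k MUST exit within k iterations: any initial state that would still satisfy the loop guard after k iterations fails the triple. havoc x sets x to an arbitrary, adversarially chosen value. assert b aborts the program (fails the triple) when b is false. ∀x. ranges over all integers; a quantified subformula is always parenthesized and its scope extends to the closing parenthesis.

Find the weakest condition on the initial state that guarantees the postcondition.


Working backward. After the program, the postcondition (2*n - 4 = 9 ∧ 3*w + 8 > 8) ∨ (s + 1 ≥ -8 ∧ n ≠ n + 9) must hold; in canonical form it is (2*n = 13 ∧ 3*w > 0) ∨ s ≥ -9.
Before s := 3*s - 2*w: (2*n = 13 ∧ 3*w > 0) ∨ 3*s ≥ 2*w - 9
Before s := w: (2*n = 13 ∧ 3*w > 0) ∨ w ≥ -9
Then branch requires (4*n ≤ 1 → (n ≤ -2 ∧ (¬(4*n ≤ 1)) ∧ ((2*n = 13 ∧ 3*w > 0) ∨ w ≥ -9))) ∧ ((¬(4*n ≤ 1)) → ((2*n = 13 ∧ 3*w > 0) ∨ w ≥ -9)); else branch requires (2*n = 13 ∧ 3*w > 0) ∨ w ≥ -9.
Before the if: ((s + 2*w ≥ -7 → 4*s ≥ n + 2) → ((4*n ≤ 1 → (n ≤ -2 ∧ (¬(4*n ≤ 1)) ∧ ((2*n = 13 ∧ 3*w > 0) ∨ w ≥ -9))) ∧ ((¬(4*n ≤ 1)) → ((2*n = 13 ∧ 3*w > 0) ∨ w ≥ -9)))) ∧ ((¬(s + 2*w ≥ -7 → 4*s ≥ n + 2)) → ((2*n = 13 ∧ 3*w > 0) ∨ w ≥ -9))
Answer: WP = ((s + 2*w ≥ -7 → 4*s ≥ n + 2) → ((4*n ≤ 1 → (n ≤ -2 ∧ (¬(4*n ≤ 1)) ∧ ((2*n = 13 ∧ 3*w > 0) ∨ w ≥ -9))) ∧ ((¬(4*n ≤ 1)) → ((2*n = 13 ∧ 3*w > 0) ∨ w ≥ -9)))) ∧ ((¬(s + 2*w ≥ -7 → 4*s ≥ n + 2)) → ((2*n = 13 ∧ 3*w > 0) ∨ w ≥ -9))


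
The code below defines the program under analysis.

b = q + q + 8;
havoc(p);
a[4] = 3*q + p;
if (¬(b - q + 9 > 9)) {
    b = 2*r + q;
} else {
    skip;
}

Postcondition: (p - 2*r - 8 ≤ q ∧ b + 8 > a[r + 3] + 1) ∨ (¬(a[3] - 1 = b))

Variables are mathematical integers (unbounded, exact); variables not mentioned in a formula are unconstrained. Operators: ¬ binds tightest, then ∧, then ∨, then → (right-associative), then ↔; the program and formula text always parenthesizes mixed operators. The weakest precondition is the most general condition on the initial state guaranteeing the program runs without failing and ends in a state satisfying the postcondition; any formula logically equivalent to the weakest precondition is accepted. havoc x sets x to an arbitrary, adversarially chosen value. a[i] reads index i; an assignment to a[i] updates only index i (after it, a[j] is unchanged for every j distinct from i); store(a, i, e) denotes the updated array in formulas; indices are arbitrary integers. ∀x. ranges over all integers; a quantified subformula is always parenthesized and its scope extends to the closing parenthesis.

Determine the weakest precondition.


Working backward. After the program, the postcondition (p - 2*r - 8 ≤ q ∧ b + 8 > a[r + 3] + 1) ∨ (¬(a[3] - 1 = b)) must hold; in canonical form it is (p ≤ q + 2*r + 8 ∧ b > a[r + 3] - 7) ∨ (¬(a[3] = b + 1)).
Then branch requires (p ≤ q + 2*r + 8 ∧ q + 2*r > a[r + 3] - 7) ∨ (¬(a[3] = q + 2*r + 1)); else branch requires (p ≤ q + 2*r + 8 ∧ b > a[r + 3] - 7) ∨ (¬(a[3] = b + 1)).
Before the if: ((¬(b > q)) → ((p ≤ q + 2*r + 8 ∧ q + 2*r > a[r + 3] - 7) ∨ (¬(a[3] = q + 2*r + 1)))) ∧ (b > q → ((p ≤ q + 2*r + 8 ∧ b > a[r + 3] - 7) ∨ (¬(a[3] = b + 1))))
Before a[4] := 3*q + p: ((¬(b > q)) → ((p ≤ q + 2*r + 8 ∧ q + 2*r > store(a, 4, p + 3*q)[r + 3] - 7) ∨ (¬(a[3] = q + 2*r + 1)))) ∧ (b > q → ((p ≤ q + 2*r + 8 ∧ b > store(a, 4, p + 3*q)[r + 3] - 7) ∨ (¬(a[3] = b + 1))))
Before havoc p: ∀p_1. (((¬(b > q)) → ((p_1 ≤ q + 2*r + 8 ∧ q + 2*r > store(a, 4, p_1 + 3*q)[r + 3] - 7) ∨ (¬(a[3] = q + 2*r + 1)))) ∧ (b > q → ((p_1 ≤ q + 2*r + 8 ∧ b > store(a, 4, p_1 + 3*q)[r + 3] - 7) ∨ (¬(a[3] = b + 1)))))
Before b := q + q + 8: ∀p_1. (((¬(q > -8)) → ((p_1 ≤ q + 2*r + 8 ∧ q + 2*r > store(a, 4, p_1 + 3*q)[r + 3] - 7) ∨ (¬(a[3] = q + 2*r + 1)))) ∧ (q > -8 → ((p_1 ≤ q + 2*r + 8 ∧ 2*q > store(a, 4, p_1 + 3*q)[r + 3] - 15) ∨ (¬(a[3] = 2*q + 9)))))
Answer: WP = ∀p_1. (((¬(q > -8)) → ((p_1 ≤ q + 2*r + 8 ∧ q + 2*r > store(a, 4, p_1 + 3*q)[r + 3] - 7) ∨ (¬(a[3] = q + 2*r + 1)))) ∧ (q > -8 → ((p_1 ≤ q + 2*r + 8 ∧ 2*q > store(a, 4, p_1 + 3*q)[r + 3] - 15) ∨ (¬(a[3] = 2*q + 9)))))
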